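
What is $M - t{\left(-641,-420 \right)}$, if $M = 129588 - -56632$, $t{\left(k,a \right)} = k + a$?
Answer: $187281$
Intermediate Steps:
$t{\left(k,a \right)} = a + k$
$M = 186220$ ($M = 129588 + 56632 = 186220$)
$M - t{\left(-641,-420 \right)} = 186220 - \left(-420 - 641\right) = 186220 - -1061 = 186220 + 1061 = 187281$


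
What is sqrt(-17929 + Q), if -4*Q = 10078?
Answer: I*sqrt(81794)/2 ≈ 143.0*I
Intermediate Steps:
Q = -5039/2 (Q = -1/4*10078 = -5039/2 ≈ -2519.5)
sqrt(-17929 + Q) = sqrt(-17929 - 5039/2) = sqrt(-40897/2) = I*sqrt(81794)/2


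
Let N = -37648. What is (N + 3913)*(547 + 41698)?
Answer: -1425135075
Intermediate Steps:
(N + 3913)*(547 + 41698) = (-37648 + 3913)*(547 + 41698) = -33735*42245 = -1425135075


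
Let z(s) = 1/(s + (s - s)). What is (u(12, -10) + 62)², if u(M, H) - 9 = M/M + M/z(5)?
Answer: 17424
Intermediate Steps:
z(s) = 1/s (z(s) = 1/(s + 0) = 1/s)
u(M, H) = 10 + 5*M (u(M, H) = 9 + (M/M + M/(1/5)) = 9 + (1 + M/(⅕)) = 9 + (1 + M*5) = 9 + (1 + 5*M) = 10 + 5*M)
(u(12, -10) + 62)² = ((10 + 5*12) + 62)² = ((10 + 60) + 62)² = (70 + 62)² = 132² = 17424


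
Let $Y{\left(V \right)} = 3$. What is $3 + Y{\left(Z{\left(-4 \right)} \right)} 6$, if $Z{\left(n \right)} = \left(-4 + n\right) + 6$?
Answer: $21$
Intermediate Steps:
$Z{\left(n \right)} = 2 + n$
$3 + Y{\left(Z{\left(-4 \right)} \right)} 6 = 3 + 3 \cdot 6 = 3 + 18 = 21$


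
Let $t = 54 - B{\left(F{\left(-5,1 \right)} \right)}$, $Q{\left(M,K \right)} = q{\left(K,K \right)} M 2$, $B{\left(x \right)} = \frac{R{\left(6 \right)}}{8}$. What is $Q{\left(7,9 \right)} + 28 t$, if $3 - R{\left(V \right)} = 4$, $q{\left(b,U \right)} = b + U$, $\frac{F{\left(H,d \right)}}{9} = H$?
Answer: $\frac{3535}{2} \approx 1767.5$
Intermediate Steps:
$F{\left(H,d \right)} = 9 H$
$q{\left(b,U \right)} = U + b$
$R{\left(V \right)} = -1$ ($R{\left(V \right)} = 3 - 4 = -1$)
$B{\left(x \right)} = - \frac{1}{8}$
$Q{\left(M,K \right)} = 4 K M$ ($Q{\left(M,K \right)} = \left(K + K\right) M 2 = 2 K M 2 = 4 K M$)
$t = \frac{433}{8}$ ($t = 54 - - \frac{1}{8} = 54 + \frac{1}{8} = \frac{433}{8} \approx 54.125$)
$Q{\left(7,9 \right)} + 28 t = 4 \cdot 9 \cdot 7 + 28 \cdot \frac{433}{8} = 252 + \frac{3031}{2} = \frac{3535}{2}$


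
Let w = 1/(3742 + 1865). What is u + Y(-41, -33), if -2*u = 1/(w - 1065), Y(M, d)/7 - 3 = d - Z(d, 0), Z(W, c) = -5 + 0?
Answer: -2090003293/11942908 ≈ -175.00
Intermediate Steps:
Z(W, c) = -5
w = 1/5607 ≈ 0.00017835
Y(M, d) = 56 + 7*d (Y(M, d) = 21 + 7*(d - 1*(-5)) = 21 + 7*(d + 5) = 21 + 7*(5 + d) = 21 + (35 + 7*d) = 56 + 7*d)
u = 5607/11942908 (u = -1/(2*(1/5607 - 1065)) = -1/(2*(-5971454/5607)) = -½*(-5607/5971454) = 5607/11942908 ≈ 0.00046948)
u + Y(-41, -33) = 5607/11942908 + (56 + 7*(-33)) = 5607/11942908 + (56 - 231) = 5607/11942908 - 175 = -2090003293/11942908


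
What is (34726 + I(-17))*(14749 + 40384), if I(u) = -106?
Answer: 1908704460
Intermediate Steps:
(34726 + I(-17))*(14749 + 40384) = (34726 - 106)*(14749 + 40384) = 34620*55133 = 1908704460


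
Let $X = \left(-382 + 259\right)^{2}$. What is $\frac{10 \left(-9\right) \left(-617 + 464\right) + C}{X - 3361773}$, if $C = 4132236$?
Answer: $- \frac{691001}{557774} \approx -1.2389$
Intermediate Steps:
$X = 15129$ ($X = \left(-123\right)^{2} = 15129$)
$\frac{10 \left(-9\right) \left(-617 + 464\right) + C}{X - 3361773} = \frac{10 \left(-9\right) \left(-617 + 464\right) + 4132236}{15129 - 3361773} = \frac{\left(-90\right) \left(-153\right) + 4132236}{-3346644} = \left(13770 + 4132236\right) \left(- \frac{1}{3346644}\right) = 4146006 \left(- \frac{1}{3346644}\right) = - \frac{691001}{557774}$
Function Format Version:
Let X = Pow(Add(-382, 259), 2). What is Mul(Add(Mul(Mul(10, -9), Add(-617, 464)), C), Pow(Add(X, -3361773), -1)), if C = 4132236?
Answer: Rational(-691001, 557774) ≈ -1.2389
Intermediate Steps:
X = 15129 (X = Pow(-123, 2) = 15129)
Mul(Add(Mul(Mul(10, -9), Add(-617, 464)), C), Pow(Add(X, -3361773), -1)) = Mul(Add(Mul(Mul(10, -9), Add(-617, 464)), 4132236), Pow(Add(15129, -3361773), -1)) = Mul(Add(Mul(-90, -153), 4132236), Pow(-3346644, -1)) = Mul(Add(13770, 4132236), Rational(-1, 3346644)) = Mul(4146006, Rational(-1, 3346644)) = Rational(-691001, 557774)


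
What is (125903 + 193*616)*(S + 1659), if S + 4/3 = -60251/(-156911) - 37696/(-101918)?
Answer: 3246118688494342236/7996027649 ≈ 4.0597e+8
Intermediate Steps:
S = -13900742885/23988082947 (S = -4/3 + (-60251/(-156911) - 37696/(-101918)) = -4/3 + (-60251*(-1/156911) - 37696*(-1/101918)) = -4/3 + (60251/156911 + 18848/50959) = -4/3 + 6027789237/7996027649 = -13900742885/23988082947 ≈ -0.57948)
(125903 + 193*616)*(S + 1659) = (125903 + 193*616)*(-13900742885/23988082947 + 1659) = (125903 + 118888)*(39782328866188/23988082947) = 244791*(39782328866188/23988082947) = 3246118688494342236/7996027649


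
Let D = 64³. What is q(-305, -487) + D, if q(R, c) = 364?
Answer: 262508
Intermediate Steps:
D = 262144
q(-305, -487) + D = 364 + 262144 = 262508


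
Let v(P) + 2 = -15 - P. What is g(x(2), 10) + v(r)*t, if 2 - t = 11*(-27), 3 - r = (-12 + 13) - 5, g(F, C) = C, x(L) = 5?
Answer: -7166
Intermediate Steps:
r = 7 (r = 3 - ((-12 + 13) - 5) = 3 - (1 - 5) = 3 - 1*(-4) = 3 + 4 = 7)
t = 299 (t = 2 - 11*(-27) = 2 - 1*(-297) = 2 + 297 = 299)
v(P) = -17 - P (v(P) = -2 + (-15 - P) = -17 - P)
g(x(2), 10) + v(r)*t = 10 + (-17 - 1*7)*299 = 10 + (-17 - 7)*299 = 10 - 24*299 = 10 - 7176 = -7166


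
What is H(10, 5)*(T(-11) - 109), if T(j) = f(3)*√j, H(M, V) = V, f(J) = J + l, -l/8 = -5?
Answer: -545 + 215*I*√11 ≈ -545.0 + 713.07*I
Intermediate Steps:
l = 40 (l = -8*(-5) = 40)
f(J) = 40 + J (f(J) = J + 40 = 40 + J)
T(j) = 43*√j (T(j) = (40 + 3)*√j = 43*√j)
H(10, 5)*(T(-11) - 109) = 5*(43*√(-11) - 109) = 5*(43*(I*√11) - 109) = 5*(43*I*√11 - 109) = 5*(-109 + 43*I*√11) = -545 + 215*I*√11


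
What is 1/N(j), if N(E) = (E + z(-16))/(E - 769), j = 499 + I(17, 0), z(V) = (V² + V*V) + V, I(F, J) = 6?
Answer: -24/91 ≈ -0.26374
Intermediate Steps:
z(V) = V + 2*V² (z(V) = (V² + V²) + V = 2*V² + V = V + 2*V²)
j = 505 (j = 499 + 6 = 505)
N(E) = (496 + E)/(-769 + E) (N(E) = (E - 16*(1 + 2*(-16)))/(E - 769) = (E - 16*(1 - 32))/(-769 + E) = (E - 16*(-31))/(-769 + E) = (E + 496)/(-769 + E) = (496 + E)/(-769 + E))
1/N(j) = 1/((496 + 505)/(-769 + 505)) = 1/(1001/(-264)) = 1/(-1/264*1001) = 1/(-91/24) = -24/91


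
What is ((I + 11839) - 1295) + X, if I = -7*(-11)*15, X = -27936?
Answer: -16237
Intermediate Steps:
I = 1155 (I = 77*15 = 1155)
((I + 11839) - 1295) + X = ((1155 + 11839) - 1295) - 27936 = (12994 - 1295) - 27936 = 11699 - 27936 = -16237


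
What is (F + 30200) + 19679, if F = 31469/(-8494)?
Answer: 423640757/8494 ≈ 49875.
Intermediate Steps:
F = -31469/8494 (F = 31469*(-1/8494) = -31469/8494 ≈ -3.7048)
(F + 30200) + 19679 = (-31469/8494 + 30200) + 19679 = 256487331/8494 + 19679 = 423640757/8494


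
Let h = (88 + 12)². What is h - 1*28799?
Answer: -18799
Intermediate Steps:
h = 10000 (h = 100² = 10000)
h - 1*28799 = 10000 - 1*28799 = 10000 - 28799 = -18799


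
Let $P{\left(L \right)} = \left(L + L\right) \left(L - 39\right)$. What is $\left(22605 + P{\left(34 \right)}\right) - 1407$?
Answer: $20858$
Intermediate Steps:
$P{\left(L \right)} = 2 L \left(-39 + L\right)$
$\left(22605 + P{\left(34 \right)}\right) - 1407 = \left(22605 + 2 \cdot 34 \left(-39 + 34\right)\right) - 1407 = \left(22605 + 2 \cdot 34 \left(-5\right)\right) - 1407 = \left(22605 - 340\right) - 1407 = 22265 - 1407 = 20858$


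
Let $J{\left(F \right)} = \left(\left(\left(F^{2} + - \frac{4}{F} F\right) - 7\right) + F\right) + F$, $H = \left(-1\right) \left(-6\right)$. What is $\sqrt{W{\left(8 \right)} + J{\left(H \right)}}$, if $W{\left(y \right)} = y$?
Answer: $3 \sqrt{5} \approx 6.7082$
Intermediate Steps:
$H = 6$
$J{\left(F \right)} = -11 + F^{2} + 2 F$ ($J{\left(F \right)} = \left(\left(\left(F^{2} - 4\right) - 7\right) + F\right) + F = \left(\left(\left(-4 + F^{2}\right) - 7\right) + F\right) + F = \left(\left(-11 + F^{2}\right) + F\right) + F = \left(-11 + F + F^{2}\right) + F = -11 + F^{2} + 2 F$)
$\sqrt{W{\left(8 \right)} + J{\left(H \right)}} = \sqrt{8 + \left(-11 + 6^{2} + 2 \cdot 6\right)} = \sqrt{8 + \left(-11 + 36 + 12\right)} = \sqrt{8 + 37} = \sqrt{45} = 3 \sqrt{5}$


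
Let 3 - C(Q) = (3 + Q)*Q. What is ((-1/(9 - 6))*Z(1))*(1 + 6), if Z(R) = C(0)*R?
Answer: -7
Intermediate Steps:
C(Q) = 3 - Q*(3 + Q) (C(Q) = 3 - (3 + Q)*Q = 3 - Q*(3 + Q))
Z(R) = 3*R (Z(R) = (3 - 1*0² - 3*0)*R = (3 - 1*0 + 0)*R = (3 + 0 + 0)*R = 3*R)
((-1/(9 - 6))*Z(1))*(1 + 6) = ((-1/(9 - 6))*(3*1))*(1 + 6) = (-1/3*3)*7 = (-1*⅓*3)*7 = -⅓*3*7 = -1*7 = -7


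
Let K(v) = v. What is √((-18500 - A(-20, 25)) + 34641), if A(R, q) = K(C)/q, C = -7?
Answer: 2*√100883/5 ≈ 127.05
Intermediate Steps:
A(R, q) = -7/q
√((-18500 - A(-20, 25)) + 34641) = √((-18500 - (-7)/25) + 34641) = √((-18500 - 1*(-7/25)) + 34641) = √((-18500 + 7/25) + 34641) = √(-462493/25 + 34641) = √(403532/25) = 2*√100883/5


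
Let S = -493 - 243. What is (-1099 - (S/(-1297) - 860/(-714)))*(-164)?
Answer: 83589050612/463029 ≈ 1.8053e+5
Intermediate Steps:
S = -736
(-1099 - (S/(-1297) - 860/(-714)))*(-164) = (-1099 - (-736/(-1297) - 860/(-714)))*(-164) = (-1099 - (-736*(-1/1297) - 860*(-1/714)))*(-164) = (-1099 - (736/1297 + 430/357))*(-164) = (-1099 - 1*820462/463029)*(-164) = (-1099 - 820462/463029)*(-164) = -509689333/463029*(-164) = 83589050612/463029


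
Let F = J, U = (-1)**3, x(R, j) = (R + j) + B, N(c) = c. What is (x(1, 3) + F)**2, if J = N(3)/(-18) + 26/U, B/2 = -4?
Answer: 32761/36 ≈ 910.03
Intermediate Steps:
B = -8 (B = 2*(-4) = -8)
x(R, j) = -8 + R + j (x(R, j) = (R + j) - 8 = -8 + R + j)
U = -1
J = -157/6 (J = 3/(-18) + 26/(-1) = 3*(-1/18) + 26*(-1) = -1/6 - 26 = -157/6 ≈ -26.167)
F = -157/6 ≈ -26.167
(x(1, 3) + F)**2 = ((-8 + 1 + 3) - 157/6)**2 = (-4 - 157/6)**2 = (-181/6)**2 = 32761/36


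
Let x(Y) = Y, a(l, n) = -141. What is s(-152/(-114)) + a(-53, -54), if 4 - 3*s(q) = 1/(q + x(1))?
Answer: -2936/21 ≈ -139.81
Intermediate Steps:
s(q) = 4/3 - 1/(3*(1 + q)) (s(q) = 4/3 - 1/(3*(q + 1)) = 4/3 - 1/(3*(1 + q)))
s(-152/(-114)) + a(-53, -54) = (3 + 4*(-152/(-114)))/(3*(1 - 152/(-114))) - 141 = (3 + 4*(-152*(-1/114)))/(3*(1 - 152*(-1/114))) - 141 = (3 + 4*(4/3))/(3*(1 + 4/3)) - 141 = (3 + 16/3)/(3*(7/3)) - 141 = (1/3)*(3/7)*(25/3) - 141 = 25/21 - 141 = -2936/21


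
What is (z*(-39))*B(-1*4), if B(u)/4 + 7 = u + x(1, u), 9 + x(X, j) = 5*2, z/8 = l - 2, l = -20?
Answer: -274560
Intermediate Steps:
z = -176 (z = 8*(-20 - 2) = 8*(-22) = -176)
x(X, j) = 1 (x(X, j) = -9 + 5*2 = -9 + 10 = 1)
B(u) = -24 + 4*u (B(u) = -28 + 4*(u + 1) = -28 + 4*(1 + u) = -28 + (4 + 4*u) = -24 + 4*u)
(z*(-39))*B(-1*4) = (-176*(-39))*(-24 + 4*(-1*4)) = 6864*(-24 + 4*(-4)) = 6864*(-24 - 16) = 6864*(-40) = -274560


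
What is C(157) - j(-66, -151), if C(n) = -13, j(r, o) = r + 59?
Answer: -6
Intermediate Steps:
j(r, o) = 59 + r
C(157) - j(-66, -151) = -13 - (59 - 66) = -13 - 1*(-7) = -13 + 7 = -6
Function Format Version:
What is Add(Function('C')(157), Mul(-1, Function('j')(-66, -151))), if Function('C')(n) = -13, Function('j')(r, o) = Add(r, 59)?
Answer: -6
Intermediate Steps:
Function('j')(r, o) = Add(59, r)
Add(Function('C')(157), Mul(-1, Function('j')(-66, -151))) = Add(-13, Mul(-1, Add(59, -66))) = Add(-13, Mul(-1, -7)) = Add(-13, 7) = -6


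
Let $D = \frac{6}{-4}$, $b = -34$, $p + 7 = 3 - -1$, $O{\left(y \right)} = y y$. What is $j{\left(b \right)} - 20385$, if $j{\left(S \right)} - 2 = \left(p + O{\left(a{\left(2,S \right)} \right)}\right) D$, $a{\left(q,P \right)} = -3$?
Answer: $-20392$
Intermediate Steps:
$O{\left(y \right)} = y^{2}$
$p = -3$ ($p = -7 + \left(3 - -1\right) = -7 + \left(3 + 1\right) = -7 + 4 = -3$)
$D = - \frac{3}{2}$ ($D = 6 \left(- \frac{1}{4}\right) = - \frac{3}{2} \approx -1.5$)
$j{\left(S \right)} = -7$ ($j{\left(S \right)} = 2 + \left(-3 + \left(-3\right)^{2}\right) \left(- \frac{3}{2}\right) = 2 + \left(-3 + 9\right) \left(- \frac{3}{2}\right) = 2 + 6 \left(- \frac{3}{2}\right) = 2 - 9 = -7$)
$j{\left(b \right)} - 20385 = -7 - 20385 = -20392$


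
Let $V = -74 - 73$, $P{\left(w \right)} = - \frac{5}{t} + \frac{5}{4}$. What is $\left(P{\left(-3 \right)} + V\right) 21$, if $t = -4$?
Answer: $- \frac{6069}{2} \approx -3034.5$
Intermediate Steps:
$P{\left(w \right)} = \frac{5}{2}$ ($P{\left(w \right)} = - \frac{5}{-4} + \frac{5}{4} = \left(-5\right) \left(- \frac{1}{4}\right) + 5 \cdot \frac{1}{4} = \frac{5}{4} + \frac{5}{4} = \frac{5}{2}$)
$V = -147$
$\left(P{\left(-3 \right)} + V\right) 21 = \left(\frac{5}{2} - 147\right) 21 = \left(- \frac{289}{2}\right) 21 = - \frac{6069}{2}$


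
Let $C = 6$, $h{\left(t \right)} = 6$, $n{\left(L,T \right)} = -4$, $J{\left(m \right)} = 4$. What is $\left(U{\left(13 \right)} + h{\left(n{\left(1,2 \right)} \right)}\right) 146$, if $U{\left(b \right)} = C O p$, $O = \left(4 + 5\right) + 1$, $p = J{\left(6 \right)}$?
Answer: $35916$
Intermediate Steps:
$p = 4$
$O = 10$ ($O = 9 + 1 = 10$)
$U{\left(b \right)} = 240$ ($U{\left(b \right)} = 6 \cdot 10 \cdot 4 = 60 \cdot 4 = 240$)
$\left(U{\left(13 \right)} + h{\left(n{\left(1,2 \right)} \right)}\right) 146 = \left(240 + 6\right) 146 = 246 \cdot 146 = 35916$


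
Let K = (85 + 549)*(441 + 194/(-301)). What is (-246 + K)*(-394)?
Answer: -33080536288/301 ≈ -1.0990e+8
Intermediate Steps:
K = 84034798/301 (K = 634*(441 + 194*(-1/301)) = 634*(441 - 194/301) = 634*(132547/301) = 84034798/301 ≈ 2.7919e+5)
(-246 + K)*(-394) = (-246 + 84034798/301)*(-394) = (83960752/301)*(-394) = -33080536288/301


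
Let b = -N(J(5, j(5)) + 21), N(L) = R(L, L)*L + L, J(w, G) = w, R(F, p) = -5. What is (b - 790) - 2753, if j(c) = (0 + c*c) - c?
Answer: -3439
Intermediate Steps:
j(c) = c² - c (j(c) = (0 + c²) - c = c² - c)
N(L) = -4*L (N(L) = -5*L + L = -4*L)
b = 104 (b = -(-4)*(5 + 21) = -(-4)*26 = -1*(-104) = 104)
(b - 790) - 2753 = (104 - 790) - 2753 = -686 - 2753 = -3439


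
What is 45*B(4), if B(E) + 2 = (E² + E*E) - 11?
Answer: 855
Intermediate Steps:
B(E) = -13 + 2*E² (B(E) = -2 + ((E² + E*E) - 11) = -2 + ((E² + E²) - 11) = -2 + (2*E² - 11) = -2 + (-11 + 2*E²) = -13 + 2*E²)
45*B(4) = 45*(-13 + 2*4²) = 45*(-13 + 2*16) = 45*(-13 + 32) = 45*19 = 855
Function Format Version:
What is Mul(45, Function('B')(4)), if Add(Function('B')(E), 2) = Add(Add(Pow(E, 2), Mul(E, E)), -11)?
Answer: 855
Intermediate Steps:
Function('B')(E) = Add(-13, Mul(2, Pow(E, 2))) (Function('B')(E) = Add(-2, Add(Add(Pow(E, 2), Mul(E, E)), -11)) = Add(-2, Add(Add(Pow(E, 2), Pow(E, 2)), -11)) = Add(-2, Add(Mul(2, Pow(E, 2)), -11)) = Add(-2, Add(-11, Mul(2, Pow(E, 2)))) = Add(-13, Mul(2, Pow(E, 2))))
Mul(45, Function('B')(4)) = Mul(45, Add(-13, Mul(2, Pow(4, 2)))) = Mul(45, Add(-13, Mul(2, 16))) = Mul(45, Add(-13, 32)) = Mul(45, 19) = 855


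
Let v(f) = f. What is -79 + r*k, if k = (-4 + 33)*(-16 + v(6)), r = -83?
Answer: 23991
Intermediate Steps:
k = -290 (k = (-4 + 33)*(-16 + 6) = 29*(-10) = -290)
-79 + r*k = -79 - 83*(-290) = -79 + 24070 = 23991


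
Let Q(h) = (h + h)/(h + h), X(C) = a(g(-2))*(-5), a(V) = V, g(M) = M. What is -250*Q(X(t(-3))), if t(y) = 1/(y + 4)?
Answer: -250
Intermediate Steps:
t(y) = 1/(4 + y)
X(C) = 10 (X(C) = -2*(-5) = 10)
Q(h) = 1 (Q(h) = (2*h)/((2*h)) = (2*h)*(1/(2*h)) = 1)
-250*Q(X(t(-3))) = -250*1 = -250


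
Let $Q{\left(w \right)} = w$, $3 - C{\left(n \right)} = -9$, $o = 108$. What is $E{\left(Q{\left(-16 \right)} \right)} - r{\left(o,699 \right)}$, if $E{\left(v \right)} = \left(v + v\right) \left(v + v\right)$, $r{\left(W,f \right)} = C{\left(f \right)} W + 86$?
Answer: $-358$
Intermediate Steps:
$C{\left(n \right)} = 12$ ($C{\left(n \right)} = 3 - -9 = 3 + 9 = 12$)
$r{\left(W,f \right)} = 86 + 12 W$ ($r{\left(W,f \right)} = 12 W + 86 = 86 + 12 W$)
$E{\left(v \right)} = 4 v^{2}$ ($E{\left(v \right)} = 2 v 2 v = 4 v^{2}$)
$E{\left(Q{\left(-16 \right)} \right)} - r{\left(o,699 \right)} = 4 \left(-16\right)^{2} - \left(86 + 12 \cdot 108\right) = 4 \cdot 256 - \left(86 + 1296\right) = 1024 - 1382 = -358$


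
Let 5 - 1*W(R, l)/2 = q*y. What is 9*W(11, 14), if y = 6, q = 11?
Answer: -1098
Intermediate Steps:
W(R, l) = -122 (W(R, l) = 10 - 22*6 = 10 - 2*66 = 10 - 132 = -122)
9*W(11, 14) = 9*(-122) = -1098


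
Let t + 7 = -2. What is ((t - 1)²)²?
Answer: 10000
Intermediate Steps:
t = -9 (t = -7 - 2 = -9)
((t - 1)²)² = ((-9 - 1)²)² = ((-10)²)² = 100² = 10000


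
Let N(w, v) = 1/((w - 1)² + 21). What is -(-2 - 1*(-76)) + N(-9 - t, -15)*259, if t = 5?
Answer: -17945/246 ≈ -72.947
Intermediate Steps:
N(w, v) = 1/(21 + (-1 + w)²) (N(w, v) = 1/((-1 + w)² + 21) = 1/(21 + (-1 + w)²))
-(-2 - 1*(-76)) + N(-9 - t, -15)*259 = -(-2 - 1*(-76)) + 259/(21 + (-1 + (-9 - 1*5))²) = -(-2 + 76) + 259/(21 + (-1 + (-9 - 5))²) = -1*74 + 259/(21 + (-1 - 14)²) = -74 + 259/(21 + (-15)²) = -74 + 259/(21 + 225) = -74 + 259/246 = -17945/246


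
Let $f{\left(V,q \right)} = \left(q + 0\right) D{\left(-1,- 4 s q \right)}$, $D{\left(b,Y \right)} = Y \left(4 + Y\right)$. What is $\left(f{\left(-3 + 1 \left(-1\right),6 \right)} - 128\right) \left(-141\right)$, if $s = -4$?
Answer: $-8103552$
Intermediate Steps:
$f{\left(V,q \right)} = 16 q^{2} \left(4 + 16 q\right)$ ($f{\left(V,q \right)} = \left(q + 0\right) \left(-4\right) \left(-4\right) q \left(4 + \left(-4\right) \left(-4\right) q\right) = q 16 q \left(4 + 16 q\right) = 16 q^{2} \left(4 + 16 q\right)$)
$\left(f{\left(-3 + 1 \left(-1\right),6 \right)} - 128\right) \left(-141\right) = \left(6^{2} \left(64 + 256 \cdot 6\right) - 128\right) \left(-141\right) = \left(36 \left(64 + 1536\right) - 128\right) \left(-141\right) = \left(36 \cdot 1600 - 128\right) \left(-141\right) = \left(57600 - 128\right) \left(-141\right) = 57472 \left(-141\right) = -8103552$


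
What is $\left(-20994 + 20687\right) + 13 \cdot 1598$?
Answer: $20467$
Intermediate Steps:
$\left(-20994 + 20687\right) + 13 \cdot 1598 = -307 + 20774 = 20467$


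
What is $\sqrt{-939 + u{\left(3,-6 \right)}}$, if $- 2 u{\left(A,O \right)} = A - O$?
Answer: $\frac{i \sqrt{3774}}{2} \approx 30.716 i$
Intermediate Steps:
$u{\left(A,O \right)} = \frac{O}{2} - \frac{A}{2}$ ($u{\left(A,O \right)} = - \frac{A - O}{2} = \frac{O}{2} - \frac{A}{2}$)
$\sqrt{-939 + u{\left(3,-6 \right)}} = \sqrt{-939 + \left(\frac{1}{2} \left(-6\right) - \frac{3}{2}\right)} = \sqrt{-939 - \frac{9}{2}} = \sqrt{- \frac{1887}{2}} = \frac{i \sqrt{3774}}{2}$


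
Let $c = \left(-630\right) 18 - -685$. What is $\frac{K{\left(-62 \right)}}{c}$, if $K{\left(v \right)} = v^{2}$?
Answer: $- \frac{3844}{10655} \approx -0.36077$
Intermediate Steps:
$c = -10655$ ($c = -11340 + 685 = -10655$)
$\frac{K{\left(-62 \right)}}{c} = \frac{\left(-62\right)^{2}}{-10655} = 3844 \left(- \frac{1}{10655}\right) = - \frac{3844}{10655}$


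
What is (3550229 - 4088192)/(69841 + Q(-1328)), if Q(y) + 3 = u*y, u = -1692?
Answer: -537963/2316814 ≈ -0.23220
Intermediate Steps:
Q(y) = -3 - 1692*y
(3550229 - 4088192)/(69841 + Q(-1328)) = (3550229 - 4088192)/(69841 + (-3 - 1692*(-1328))) = -537963/(69841 + (-3 + 2246976)) = -537963/(69841 + 2246973) = -537963/2316814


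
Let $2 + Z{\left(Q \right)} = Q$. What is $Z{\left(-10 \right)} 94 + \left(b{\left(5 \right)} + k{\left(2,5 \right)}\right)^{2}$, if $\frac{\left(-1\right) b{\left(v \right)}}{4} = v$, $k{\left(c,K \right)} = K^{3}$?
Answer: $9897$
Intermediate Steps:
$Z{\left(Q \right)} = -2 + Q$
$b{\left(v \right)} = - 4 v$
$Z{\left(-10 \right)} 94 + \left(b{\left(5 \right)} + k{\left(2,5 \right)}\right)^{2} = \left(-2 - 10\right) 94 + \left(\left(-4\right) 5 + 5^{3}\right)^{2} = \left(-12\right) 94 + \left(-20 + 125\right)^{2} = -1128 + 105^{2} = -1128 + 11025 = 9897$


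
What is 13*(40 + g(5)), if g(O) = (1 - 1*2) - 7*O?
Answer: 52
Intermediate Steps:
g(O) = -1 - 7*O (g(O) = (1 - 2) - 7*O = -1 - 7*O)
13*(40 + g(5)) = 13*(40 + (-1 - 7*5)) = 13*(40 + (-1 - 35)) = 13*(40 - 36) = 13*4 = 52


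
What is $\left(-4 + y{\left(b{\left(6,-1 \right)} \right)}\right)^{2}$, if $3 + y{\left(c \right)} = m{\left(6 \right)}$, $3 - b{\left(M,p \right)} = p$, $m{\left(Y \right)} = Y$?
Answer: $1$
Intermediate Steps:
$b{\left(M,p \right)} = 3 - p$
$y{\left(c \right)} = 3$ ($y{\left(c \right)} = -3 + 6 = 3$)
$\left(-4 + y{\left(b{\left(6,-1 \right)} \right)}\right)^{2} = \left(-4 + 3\right)^{2} = \left(-1\right)^{2} = 1$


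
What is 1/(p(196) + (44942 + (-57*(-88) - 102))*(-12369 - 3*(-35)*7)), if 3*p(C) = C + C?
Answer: -3/1740073720 ≈ -1.7241e-9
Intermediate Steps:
p(C) = 2*C/3 (p(C) = (C + C)/3 = (2*C)/3 = 2*C/3)
1/(p(196) + (44942 + (-57*(-88) - 102))*(-12369 - 3*(-35)*7)) = 1/((⅔)*196 + (44942 + (-57*(-88) - 102))*(-12369 - 3*(-35)*7)) = 1/(392/3 + (44942 + (5016 - 102))*(-12369 + 105*7)) = 1/(392/3 + (44942 + 4914)*(-12369 + 735)) = 1/(392/3 + 49856*(-11634)) = 1/(392/3 - 580024704) = 1/(-1740073720/3) = -3/1740073720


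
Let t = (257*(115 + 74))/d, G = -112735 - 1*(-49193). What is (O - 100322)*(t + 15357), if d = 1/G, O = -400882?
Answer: 1546921142391636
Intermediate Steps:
G = -63542 (G = -112735 + 49193 = -63542)
d = -1/63542 (d = 1/(-63542) = -1/63542 ≈ -1.5738e-5)
t = -3086425566 (t = (257*(115 + 74))/(-1/63542) = (257*189)*(-63542) = 48573*(-63542) = -3086425566)
(O - 100322)*(t + 15357) = (-400882 - 100322)*(-3086425566 + 15357) = -501204*(-3086410209) = 1546921142391636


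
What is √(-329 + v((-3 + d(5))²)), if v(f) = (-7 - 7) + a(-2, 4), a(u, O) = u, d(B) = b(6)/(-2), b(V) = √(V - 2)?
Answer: I*√345 ≈ 18.574*I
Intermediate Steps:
b(V) = √(-2 + V)
d(B) = -1 (d(B) = √(-2 + 6)/(-2) = √4*(-½) = 2*(-½) = -1)
v(f) = -16 (v(f) = (-7 - 7) - 2 = -14 - 2 = -16)
√(-329 + v((-3 + d(5))²)) = √(-329 - 16) = √(-345) = I*√345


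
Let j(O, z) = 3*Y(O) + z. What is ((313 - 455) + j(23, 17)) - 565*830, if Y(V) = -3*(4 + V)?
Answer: -469318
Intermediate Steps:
Y(V) = -12 - 3*V
j(O, z) = -36 + z - 9*O (j(O, z) = 3*(-12 - 3*O) + z = (-36 - 9*O) + z = -36 + z - 9*O)
((313 - 455) + j(23, 17)) - 565*830 = ((313 - 455) + (-36 + 17 - 9*23)) - 565*830 = (-142 + (-36 + 17 - 207)) - 468950 = (-142 - 226) - 468950 = -368 - 468950 = -469318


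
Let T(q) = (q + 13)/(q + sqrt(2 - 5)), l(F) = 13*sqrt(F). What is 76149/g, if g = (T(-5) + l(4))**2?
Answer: 76149*(5*sqrt(3) + 11*I)/(4*(793*sqrt(3) + 1607*I)) ≈ 125.97 + 5.0763*I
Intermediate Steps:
T(q) = (13 + q)/(q + I*sqrt(3)) (T(q) = (13 + q)/(q + sqrt(-3)) = (13 + q)/(q + I*sqrt(3)))
g = (26 + 8/(-5 + I*sqrt(3)))**2 (g = ((13 - 5)/(-5 + I*sqrt(3)) + 13*sqrt(4))**2 = (8/(-5 + I*sqrt(3)) + 13*2)**2 = (8/(-5 + I*sqrt(3)) + 26)**2 = (26 + 8/(-5 + I*sqrt(3)))**2 ≈ 603.51 - 24.319*I)
76149/g = 76149/((4*(793*sqrt(3) + 1607*I)/(5*sqrt(3) + 11*I))) = 76149*((5*sqrt(3) + 11*I)/(4*(793*sqrt(3) + 1607*I))) = 76149*(5*sqrt(3) + 11*I)/(4*(793*sqrt(3) + 1607*I))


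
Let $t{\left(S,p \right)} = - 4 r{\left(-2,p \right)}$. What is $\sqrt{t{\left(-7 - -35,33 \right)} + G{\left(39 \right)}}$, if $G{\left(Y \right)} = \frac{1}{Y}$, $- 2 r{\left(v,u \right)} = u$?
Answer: $\frac{5 \sqrt{4017}}{39} \approx 8.1256$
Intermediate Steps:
$r{\left(v,u \right)} = - \frac{u}{2}$
$t{\left(S,p \right)} = 2 p$ ($t{\left(S,p \right)} = - 4 \left(- \frac{p}{2}\right) = 2 p$)
$\sqrt{t{\left(-7 - -35,33 \right)} + G{\left(39 \right)}} = \sqrt{2 \cdot 33 + \frac{1}{39}} = \sqrt{66 + \frac{1}{39}} = \sqrt{\frac{2575}{39}} = \frac{5 \sqrt{4017}}{39}$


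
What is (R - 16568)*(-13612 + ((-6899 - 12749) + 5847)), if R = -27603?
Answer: 1210859623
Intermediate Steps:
(R - 16568)*(-13612 + ((-6899 - 12749) + 5847)) = (-27603 - 16568)*(-13612 + ((-6899 - 12749) + 5847)) = -44171*(-13612 + (-19648 + 5847)) = -44171*(-13612 - 13801) = -44171*(-27413) = 1210859623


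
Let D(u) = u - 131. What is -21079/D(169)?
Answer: -21079/38 ≈ -554.71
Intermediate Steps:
D(u) = -131 + u
-21079/D(169) = -21079/(-131 + 169) = -21079/38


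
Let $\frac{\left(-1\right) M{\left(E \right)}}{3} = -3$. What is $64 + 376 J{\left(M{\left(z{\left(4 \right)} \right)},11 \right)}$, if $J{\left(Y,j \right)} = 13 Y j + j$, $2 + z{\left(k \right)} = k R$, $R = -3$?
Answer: $488112$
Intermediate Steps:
$z{\left(k \right)} = -2 - 3 k$ ($z{\left(k \right)} = -2 + k \left(-3\right) = -2 - 3 k$)
$M{\left(E \right)} = 9$ ($M{\left(E \right)} = \left(-3\right) \left(-3\right) = 9$)
$J{\left(Y,j \right)} = j + 13 Y j$ ($J{\left(Y,j \right)} = 13 Y j + j = j + 13 Y j$)
$64 + 376 J{\left(M{\left(z{\left(4 \right)} \right)},11 \right)} = 64 + 376 \cdot 11 \left(1 + 13 \cdot 9\right) = 64 + 376 \cdot 11 \left(1 + 117\right) = 64 + 376 \cdot 11 \cdot 118 = 64 + 376 \cdot 1298 = 64 + 488048 = 488112$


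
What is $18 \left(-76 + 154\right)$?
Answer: $1404$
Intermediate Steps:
$18 \left(-76 + 154\right) = 18 \cdot 78 = 1404$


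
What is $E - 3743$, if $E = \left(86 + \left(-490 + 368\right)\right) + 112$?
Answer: $-3667$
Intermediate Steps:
$E = 76$ ($E = \left(86 - 122\right) + 112 = -36 + 112 = 76$)
$E - 3743 = 76 - 3743 = -3667$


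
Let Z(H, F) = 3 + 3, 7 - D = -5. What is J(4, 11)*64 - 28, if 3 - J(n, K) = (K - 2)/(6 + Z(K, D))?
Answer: 116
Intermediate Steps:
D = 12 (D = 7 - 1*(-5) = 7 + 5 = 12)
Z(H, F) = 6
J(n, K) = 19/6 - K/12 (J(n, K) = 3 - (K - 2)/(6 + 6) = 3 - (-2 + K)/12 = 3 - (-⅙ + K/12) = 3 + (⅙ - K/12) = 19/6 - K/12)
J(4, 11)*64 - 28 = (19/6 - 1/12*11)*64 - 28 = (19/6 - 11/12)*64 - 28 = (9/4)*64 - 28 = 144 - 28 = 116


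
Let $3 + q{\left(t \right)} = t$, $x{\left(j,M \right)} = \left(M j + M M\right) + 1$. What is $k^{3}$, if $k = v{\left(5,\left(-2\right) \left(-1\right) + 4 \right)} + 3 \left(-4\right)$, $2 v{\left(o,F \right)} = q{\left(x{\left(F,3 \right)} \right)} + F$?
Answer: $\frac{343}{8} \approx 42.875$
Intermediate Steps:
$x{\left(j,M \right)} = 1 + M^{2} + M j$ ($x{\left(j,M \right)} = \left(M j + M^{2}\right) + 1 = \left(M^{2} + M j\right) + 1 = 1 + M^{2} + M j$)
$q{\left(t \right)} = -3 + t$
$v{\left(o,F \right)} = \frac{7}{2} + 2 F$ ($v{\left(o,F \right)} = \frac{\left(-3 + \left(1 + 3^{2} + 3 F\right)\right) + F}{2} = \frac{\left(-3 + \left(1 + 9 + 3 F\right)\right) + F}{2} = \frac{\left(-3 + \left(10 + 3 F\right)\right) + F}{2} = \frac{\left(7 + 3 F\right) + F}{2} = \frac{7 + 4 F}{2} = \frac{7}{2} + 2 F$)
$k = \frac{7}{2}$ ($k = \left(\frac{7}{2} + 2 \left(\left(-2\right) \left(-1\right) + 4\right)\right) + 3 \left(-4\right) = \left(\frac{7}{2} + 2 \left(2 + 4\right)\right) - 12 = \left(\frac{7}{2} + 2 \cdot 6\right) - 12 = \left(\frac{7}{2} + 12\right) - 12 = \frac{31}{2} - 12 = \frac{7}{2} \approx 3.5$)
$k^{3} = \left(\frac{7}{2}\right)^{3} = \frac{343}{8}$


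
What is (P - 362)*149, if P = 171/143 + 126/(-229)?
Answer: -1763157677/32747 ≈ -53842.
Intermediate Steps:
P = 21141/32747 (P = 171*(1/143) + 126*(-1/229) = 171/143 - 126/229 = 21141/32747 ≈ 0.64559)
(P - 362)*149 = (21141/32747 - 362)*149 = -11833273/32747*149 = -1763157677/32747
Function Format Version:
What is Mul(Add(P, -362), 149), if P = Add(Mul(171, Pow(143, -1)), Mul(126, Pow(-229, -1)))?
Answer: Rational(-1763157677, 32747) ≈ -53842.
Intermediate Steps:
P = Rational(21141, 32747) (P = Add(Mul(171, Rational(1, 143)), Mul(126, Rational(-1, 229))) = Add(Rational(171, 143), Rational(-126, 229)) = Rational(21141, 32747) ≈ 0.64559)
Mul(Add(P, -362), 149) = Mul(Add(Rational(21141, 32747), -362), 149) = Mul(Rational(-11833273, 32747), 149) = Rational(-1763157677, 32747)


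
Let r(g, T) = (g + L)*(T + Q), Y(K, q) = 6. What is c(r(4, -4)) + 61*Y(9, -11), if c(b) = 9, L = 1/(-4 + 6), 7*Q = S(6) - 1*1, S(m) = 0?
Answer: 375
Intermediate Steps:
Q = -1/7 (Q = (0 - 1*1)/7 = (0 - 1)/7 = (1/7)*(-1) = -1/7 ≈ -0.14286)
L = 1/2 ≈ 0.50000
r(g, T) = (1/2 + g)*(-1/7 + T) (r(g, T) = (g + 1/2)*(T - 1/7) = (1/2 + g)*(-1/7 + T))
c(r(4, -4)) + 61*Y(9, -11) = 9 + 61*6 = 9 + 366 = 375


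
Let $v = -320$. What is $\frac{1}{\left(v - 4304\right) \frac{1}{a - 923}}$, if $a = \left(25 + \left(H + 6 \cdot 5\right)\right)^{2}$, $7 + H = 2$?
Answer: $- \frac{1577}{4624} \approx -0.34105$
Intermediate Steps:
$H = -5$ ($H = -7 + 2 = -5$)
$a = 2500$ ($a = \left(25 + \left(-5 + 6 \cdot 5\right)\right)^{2} = \left(25 + \left(-5 + 30\right)\right)^{2} = \left(25 + 25\right)^{2} = 50^{2} = 2500$)
$\frac{1}{\left(v - 4304\right) \frac{1}{a - 923}} = \frac{1}{\left(-320 - 4304\right) \frac{1}{2500 - 923}} = \frac{1}{\left(-4624\right) \frac{1}{1577}} = \frac{1}{- \frac{4624}{1577}} = - \frac{1577}{4624}$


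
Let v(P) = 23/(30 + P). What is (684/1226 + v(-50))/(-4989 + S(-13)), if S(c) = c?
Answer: 119/1005320 ≈ 0.00011837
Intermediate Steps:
(684/1226 + v(-50))/(-4989 + S(-13)) = (684/1226 + 23/(30 - 50))/(-4989 - 13) = (684*(1/1226) + 23/(-20))/(-5002) = (342/613 + 23*(-1/20))*(-1/5002) = (342/613 - 23/20)*(-1/5002) = -7259/12260*(-1/5002) = 119/1005320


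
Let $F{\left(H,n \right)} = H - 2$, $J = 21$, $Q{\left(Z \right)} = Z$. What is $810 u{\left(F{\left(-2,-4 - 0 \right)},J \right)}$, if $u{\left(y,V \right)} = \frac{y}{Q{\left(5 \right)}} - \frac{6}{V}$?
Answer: $- \frac{6156}{7} \approx -879.43$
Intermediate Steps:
$F{\left(H,n \right)} = -2 + H$
$u{\left(y,V \right)} = - \frac{6}{V} + \frac{y}{5}$ ($u{\left(y,V \right)} = \frac{y}{5} - \frac{6}{V} = - \frac{6}{V} + \frac{y}{5}$)
$810 u{\left(F{\left(-2,-4 - 0 \right)},J \right)} = 810 \left(- \frac{6}{21} + \frac{-2 - 2}{5}\right) = 810 \left(\left(-6\right) \frac{1}{21} + \frac{1}{5} \left(-4\right)\right) = 810 \left(- \frac{2}{7} - \frac{4}{5}\right) = 810 \left(- \frac{38}{35}\right) = - \frac{6156}{7}$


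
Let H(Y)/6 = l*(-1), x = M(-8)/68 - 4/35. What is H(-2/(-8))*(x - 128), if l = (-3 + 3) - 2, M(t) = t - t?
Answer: -53808/35 ≈ -1537.4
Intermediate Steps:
M(t) = 0
x = -4/35 (x = 0/68 - 4/35 = 0*(1/68) - 4*1/35 = 0 - 4/35 = -4/35 ≈ -0.11429)
l = -2 (l = 0 - 2 = -2)
H(Y) = 12 (H(Y) = 6*(-2*(-1)) = 6*2 = 12)
H(-2/(-8))*(x - 128) = 12*(-4/35 - 128) = 12*(-4484/35) = -53808/35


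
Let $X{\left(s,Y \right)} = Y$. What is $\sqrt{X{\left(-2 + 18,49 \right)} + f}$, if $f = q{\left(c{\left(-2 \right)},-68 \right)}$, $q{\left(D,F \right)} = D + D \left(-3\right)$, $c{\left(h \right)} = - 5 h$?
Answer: $\sqrt{29} \approx 5.3852$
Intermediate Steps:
$q{\left(D,F \right)} = - 2 D$ ($q{\left(D,F \right)} = D - 3 D = - 2 D$)
$f = -20$ ($f = - 2 \left(\left(-5\right) \left(-2\right)\right) = \left(-2\right) 10 = -20$)
$\sqrt{X{\left(-2 + 18,49 \right)} + f} = \sqrt{49 - 20} = \sqrt{29}$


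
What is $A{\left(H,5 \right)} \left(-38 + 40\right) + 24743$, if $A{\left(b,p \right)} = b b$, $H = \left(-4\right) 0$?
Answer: $24743$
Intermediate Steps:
$H = 0$
$A{\left(b,p \right)} = b^{2}$
$A{\left(H,5 \right)} \left(-38 + 40\right) + 24743 = 0^{2} \left(-38 + 40\right) + 24743 = 0 \cdot 2 + 24743 = 0 + 24743 = 24743$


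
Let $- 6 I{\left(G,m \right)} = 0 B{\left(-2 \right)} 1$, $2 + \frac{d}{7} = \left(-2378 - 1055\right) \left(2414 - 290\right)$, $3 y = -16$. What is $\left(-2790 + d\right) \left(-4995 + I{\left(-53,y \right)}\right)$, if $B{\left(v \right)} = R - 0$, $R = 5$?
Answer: $254968016760$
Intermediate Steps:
$y = - \frac{16}{3}$ ($y = \frac{1}{3} \left(-16\right) = - \frac{16}{3} \approx -5.3333$)
$d = -51041858$ ($d = -14 + 7 \left(-2378 - 1055\right) \left(2414 - 290\right) = -14 + 7 \left(\left(-3433\right) 2124\right) = -14 + 7 \left(-7291692\right) = -14 - 51041844 = -51041858$)
$B{\left(v \right)} = 5$ ($B{\left(v \right)} = 5 - 0 = 5 + 0 = 5$)
$I{\left(G,m \right)} = 0$ ($I{\left(G,m \right)} = - \frac{0 \cdot 5 \cdot 1}{6} = - \frac{0 \cdot 1}{6} = \left(- \frac{1}{6}\right) 0 = 0$)
$\left(-2790 + d\right) \left(-4995 + I{\left(-53,y \right)}\right) = \left(-2790 - 51041858\right) \left(-4995 + 0\right) = \left(-51044648\right) \left(-4995\right) = 254968016760$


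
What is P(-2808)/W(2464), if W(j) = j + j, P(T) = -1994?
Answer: -997/2464 ≈ -0.40463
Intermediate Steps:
W(j) = 2*j
P(-2808)/W(2464) = -1994/(2*2464) = -1994/4928 = -1994*1/4928 = -997/2464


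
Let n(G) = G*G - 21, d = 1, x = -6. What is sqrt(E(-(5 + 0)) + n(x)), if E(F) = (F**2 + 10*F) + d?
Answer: 3*I ≈ 3.0*I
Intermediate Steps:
n(G) = -21 + G**2 (n(G) = G**2 - 21 = -21 + G**2)
E(F) = 1 + F**2 + 10*F (E(F) = (F**2 + 10*F) + 1 = 1 + F**2 + 10*F)
sqrt(E(-(5 + 0)) + n(x)) = sqrt((1 + (-(5 + 0))**2 + 10*(-(5 + 0))) + (-21 + (-6)**2)) = sqrt((1 + (-1*5)**2 + 10*(-1*5)) + (-21 + 36)) = sqrt((1 + (-5)**2 + 10*(-5)) + 15) = sqrt((1 + 25 - 50) + 15) = sqrt(-24 + 15) = sqrt(-9) = 3*I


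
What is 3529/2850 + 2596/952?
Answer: 672388/169575 ≈ 3.9651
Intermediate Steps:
3529/2850 + 2596/952 = 3529*(1/2850) + 2596*(1/952) = 3529/2850 + 649/238 = 672388/169575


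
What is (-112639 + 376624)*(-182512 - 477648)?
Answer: -174272337600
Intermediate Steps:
(-112639 + 376624)*(-182512 - 477648) = 263985*(-660160) = -174272337600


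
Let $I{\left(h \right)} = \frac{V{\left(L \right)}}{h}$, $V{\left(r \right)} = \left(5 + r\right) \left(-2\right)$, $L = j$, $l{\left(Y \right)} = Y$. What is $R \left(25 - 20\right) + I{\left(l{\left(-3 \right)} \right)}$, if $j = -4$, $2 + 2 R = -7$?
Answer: $- \frac{131}{6} \approx -21.833$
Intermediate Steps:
$R = - \frac{9}{2}$ ($R = -1 + \frac{1}{2} \left(-7\right) = -1 - \frac{7}{2} = - \frac{9}{2} \approx -4.5$)
$L = -4$
$V{\left(r \right)} = -10 - 2 r$
$I{\left(h \right)} = - \frac{2}{h}$ ($I{\left(h \right)} = \frac{-10 - -8}{h} = \frac{-10 + 8}{h} = - \frac{2}{h}$)
$R \left(25 - 20\right) + I{\left(l{\left(-3 \right)} \right)} = - \frac{9 \left(25 - 20\right)}{2} - \frac{2}{-3} = - \frac{9 \left(25 - 20\right)}{2} - - \frac{2}{3} = \left(- \frac{9}{2}\right) 5 + \frac{2}{3} = - \frac{45}{2} + \frac{2}{3} = - \frac{131}{6}$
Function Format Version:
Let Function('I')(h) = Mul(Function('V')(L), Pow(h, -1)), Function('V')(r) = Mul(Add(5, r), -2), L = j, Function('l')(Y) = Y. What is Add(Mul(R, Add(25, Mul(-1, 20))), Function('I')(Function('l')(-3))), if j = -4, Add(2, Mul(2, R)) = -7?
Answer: Rational(-131, 6) ≈ -21.833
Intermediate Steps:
R = Rational(-9, 2) (R = Add(-1, Mul(Rational(1, 2), -7)) = Add(-1, Rational(-7, 2)) = Rational(-9, 2) ≈ -4.5000)
L = -4
Function('V')(r) = Add(-10, Mul(-2, r))
Function('I')(h) = Mul(-2, Pow(h, -1)) (Function('I')(h) = Mul(Add(-10, Mul(-2, -4)), Pow(h, -1)) = Mul(Add(-10, 8), Pow(h, -1)) = Mul(-2, Pow(h, -1)))
Add(Mul(R, Add(25, Mul(-1, 20))), Function('I')(Function('l')(-3))) = Add(Mul(Rational(-9, 2), Add(25, Mul(-1, 20))), Mul(-2, Pow(-3, -1))) = Add(Mul(Rational(-9, 2), Add(25, -20)), Mul(-2, Rational(-1, 3))) = Add(Mul(Rational(-9, 2), 5), Rational(2, 3)) = Add(Rational(-45, 2), Rational(2, 3)) = Rational(-131, 6)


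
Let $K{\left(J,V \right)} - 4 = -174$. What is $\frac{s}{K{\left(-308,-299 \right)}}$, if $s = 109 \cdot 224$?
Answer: $- \frac{12208}{85} \approx -143.62$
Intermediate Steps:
$K{\left(J,V \right)} = -170$ ($K{\left(J,V \right)} = 4 - 174 = -170$)
$s = 24416$
$\frac{s}{K{\left(-308,-299 \right)}} = \frac{24416}{-170} = 24416 \left(- \frac{1}{170}\right) = - \frac{12208}{85}$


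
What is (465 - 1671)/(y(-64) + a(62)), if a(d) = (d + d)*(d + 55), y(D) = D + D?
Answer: -603/7190 ≈ -0.083866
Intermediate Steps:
y(D) = 2*D
a(d) = 2*d*(55 + d) (a(d) = (2*d)*(55 + d) = 2*d*(55 + d))
(465 - 1671)/(y(-64) + a(62)) = (465 - 1671)/(2*(-64) + 2*62*(55 + 62)) = -1206/(-128 + 2*62*117) = -1206/(-128 + 14508) = -1206/14380 = -1206*1/14380 = -603/7190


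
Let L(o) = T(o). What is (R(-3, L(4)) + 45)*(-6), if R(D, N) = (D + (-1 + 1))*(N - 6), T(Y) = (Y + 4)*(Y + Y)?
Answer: 774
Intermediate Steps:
T(Y) = 2*Y*(4 + Y) (T(Y) = (4 + Y)*(2*Y) = 2*Y*(4 + Y))
L(o) = 2*o*(4 + o)
R(D, N) = D*(-6 + N) (R(D, N) = (D + 0)*(-6 + N) = D*(-6 + N))
(R(-3, L(4)) + 45)*(-6) = (-3*(-6 + 2*4*(4 + 4)) + 45)*(-6) = (-3*(-6 + 2*4*8) + 45)*(-6) = (-3*(-6 + 64) + 45)*(-6) = (-3*58 + 45)*(-6) = (-174 + 45)*(-6) = -129*(-6) = 774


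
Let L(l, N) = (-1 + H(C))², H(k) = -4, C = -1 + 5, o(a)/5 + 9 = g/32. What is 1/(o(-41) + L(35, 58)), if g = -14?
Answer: -16/355 ≈ -0.045070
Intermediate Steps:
o(a) = -755/16 (o(a) = -45 + 5*(-14/32) = -45 + 5*(-14*1/32) = -45 + 5*(-7/16) = -45 - 35/16 = -755/16)
C = 4
L(l, N) = 25 (L(l, N) = (-1 - 4)² = (-5)² = 25)
1/(o(-41) + L(35, 58)) = 1/(-755/16 + 25) = 1/(-355/16) = -16/355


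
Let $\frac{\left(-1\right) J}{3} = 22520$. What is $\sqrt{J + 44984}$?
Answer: $4 i \sqrt{1411} \approx 150.25 i$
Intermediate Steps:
$J = -67560$ ($J = \left(-3\right) 22520 = -67560$)
$\sqrt{J + 44984} = \sqrt{-67560 + 44984} = \sqrt{-22576} = 4 i \sqrt{1411}$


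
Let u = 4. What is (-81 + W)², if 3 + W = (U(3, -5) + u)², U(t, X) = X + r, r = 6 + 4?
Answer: 9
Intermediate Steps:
r = 10
U(t, X) = 10 + X (U(t, X) = X + 10 = 10 + X)
W = 78 (W = -3 + ((10 - 5) + 4)² = -3 + (5 + 4)² = -3 + 9² = -3 + 81 = 78)
(-81 + W)² = (-81 + 78)² = (-3)² = 9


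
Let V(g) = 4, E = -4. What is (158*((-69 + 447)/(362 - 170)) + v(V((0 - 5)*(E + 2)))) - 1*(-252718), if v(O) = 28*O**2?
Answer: 4055633/16 ≈ 2.5348e+5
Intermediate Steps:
(158*((-69 + 447)/(362 - 170)) + v(V((0 - 5)*(E + 2)))) - 1*(-252718) = (158*((-69 + 447)/(362 - 170)) + 28*4**2) - 1*(-252718) = (158*(378/192) + 28*16) + 252718 = (158*(378*(1/192)) + 448) + 252718 = (158*(63/32) + 448) + 252718 = (4977/16 + 448) + 252718 = 12145/16 + 252718 = 4055633/16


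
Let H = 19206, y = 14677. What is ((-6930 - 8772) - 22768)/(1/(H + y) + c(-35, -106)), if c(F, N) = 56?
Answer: -1303479010/1897449 ≈ -686.96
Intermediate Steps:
((-6930 - 8772) - 22768)/(1/(H + y) + c(-35, -106)) = ((-6930 - 8772) - 22768)/(1/(19206 + 14677) + 56) = (-15702 - 22768)/(1/33883 + 56) = -38470/(1/33883 + 56) = -38470/1897449/33883 = -38470*33883/1897449 = -1303479010/1897449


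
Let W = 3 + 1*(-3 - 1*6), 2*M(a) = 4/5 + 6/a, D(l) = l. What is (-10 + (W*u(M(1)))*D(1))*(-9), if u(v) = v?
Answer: 1368/5 ≈ 273.60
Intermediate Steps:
M(a) = ⅖ + 3/a (M(a) = (4/5 + 6/a)/2 = (4*(⅕) + 6/a)/2 = (⅘ + 6/a)/2 = ⅖ + 3/a)
W = -6 (W = 3 + 1*(-3 - 6) = 3 + 1*(-9) = 3 - 9 = -6)
(-10 + (W*u(M(1)))*D(1))*(-9) = (-10 - 6*(⅖ + 3/1)*1)*(-9) = (-10 - 6*(⅖ + 3*1)*1)*(-9) = (-10 - 6*(⅖ + 3)*1)*(-9) = (-10 - 6*17/5*1)*(-9) = (-10 - 102/5*1)*(-9) = (-10 - 102/5)*(-9) = -152/5*(-9) = 1368/5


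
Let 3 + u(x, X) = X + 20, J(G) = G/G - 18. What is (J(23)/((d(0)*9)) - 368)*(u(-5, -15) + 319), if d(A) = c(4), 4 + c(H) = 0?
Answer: -1415717/12 ≈ -1.1798e+5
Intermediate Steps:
c(H) = -4 (c(H) = -4 + 0 = -4)
d(A) = -4
J(G) = -17 (J(G) = 1 - 18 = -17)
u(x, X) = 17 + X (u(x, X) = -3 + (X + 20) = -3 + (20 + X) = 17 + X)
(J(23)/((d(0)*9)) - 368)*(u(-5, -15) + 319) = (-17/((-4*9)) - 368)*((17 - 15) + 319) = (-17/(-36) - 368)*(2 + 319) = (-17*(-1/36) - 368)*321 = (17/36 - 368)*321 = -13231/36*321 = -1415717/12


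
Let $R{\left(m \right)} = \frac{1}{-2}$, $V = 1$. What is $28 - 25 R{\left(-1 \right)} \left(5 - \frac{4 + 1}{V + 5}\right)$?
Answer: $\frac{961}{12} \approx 80.083$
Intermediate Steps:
$R{\left(m \right)} = - \frac{1}{2}$
$28 - 25 R{\left(-1 \right)} \left(5 - \frac{4 + 1}{V + 5}\right) = 28 - 25 \left(- \frac{5 - \frac{4 + 1}{1 + 5}}{2}\right) = 28 - 25 \left(- \frac{5 - \frac{5}{6}}{2}\right) = 28 - 25 \left(\left(- \frac{1}{2}\right) \frac{25}{6}\right) = 28 - - \frac{625}{12} = 28 + \frac{625}{12} = \frac{961}{12}$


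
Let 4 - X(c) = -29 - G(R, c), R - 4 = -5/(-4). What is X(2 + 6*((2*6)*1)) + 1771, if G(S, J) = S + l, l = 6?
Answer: 7261/4 ≈ 1815.3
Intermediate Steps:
R = 21/4 (R = 4 - 5/(-4) = 4 - 5*(-¼) = 4 + 5/4 = 21/4 ≈ 5.2500)
G(S, J) = 6 + S (G(S, J) = S + 6 = 6 + S)
X(c) = 177/4 (X(c) = 4 - (-29 - (6 + 21/4)) = 4 - (-29 - 1*45/4) = 4 - (-29 - 45/4) = 4 - 1*(-161/4) = 4 + 161/4 = 177/4)
X(2 + 6*((2*6)*1)) + 1771 = 177/4 + 1771 = 7261/4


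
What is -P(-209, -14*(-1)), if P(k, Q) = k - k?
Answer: 0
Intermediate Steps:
P(k, Q) = 0
-P(-209, -14*(-1)) = -1*0 = 0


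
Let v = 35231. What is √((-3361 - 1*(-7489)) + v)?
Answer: √39359 ≈ 198.39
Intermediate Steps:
√((-3361 - 1*(-7489)) + v) = √((-3361 - 1*(-7489)) + 35231) = √((-3361 + 7489) + 35231) = √(4128 + 35231) = √39359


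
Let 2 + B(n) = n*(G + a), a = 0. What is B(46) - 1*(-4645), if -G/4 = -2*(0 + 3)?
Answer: 5747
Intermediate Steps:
G = 24 (G = -(-8)*(0 + 3) = -(-8)*3 = -4*(-6) = 24)
B(n) = -2 + 24*n (B(n) = -2 + n*(24 + 0) = -2 + n*24 = -2 + 24*n)
B(46) - 1*(-4645) = (-2 + 24*46) - 1*(-4645) = (-2 + 1104) + 4645 = 1102 + 4645 = 5747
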